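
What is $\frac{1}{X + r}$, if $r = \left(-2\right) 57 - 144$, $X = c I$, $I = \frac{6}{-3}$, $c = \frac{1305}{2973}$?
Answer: $- \frac{991}{256548} \approx -0.0038628$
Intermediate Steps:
$c = \frac{435}{991}$ ($c = 1305 \cdot \frac{1}{2973} = \frac{435}{991} \approx 0.43895$)
$I = -2$ ($I = 6 \left(- \frac{1}{3}\right) = -2$)
$X = - \frac{870}{991}$ ($X = \frac{435}{991} \left(-2\right) = - \frac{870}{991} \approx -0.8779$)
$r = -258$ ($r = -114 - 144 = -258$)
$\frac{1}{X + r} = \frac{1}{- \frac{870}{991} - 258} = \frac{1}{- \frac{256548}{991}} = - \frac{991}{256548}$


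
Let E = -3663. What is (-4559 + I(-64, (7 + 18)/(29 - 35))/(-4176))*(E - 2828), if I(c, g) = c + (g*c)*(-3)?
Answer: 858142655/29 ≈ 2.9591e+7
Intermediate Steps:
I(c, g) = c - 3*c*g (I(c, g) = c + (c*g)*(-3) = c - 3*c*g)
(-4559 + I(-64, (7 + 18)/(29 - 35))/(-4176))*(E - 2828) = (-4559 - 64*(1 - 3*(7 + 18)/(29 - 35))/(-4176))*(-3663 - 2828) = (-4559 - 64*(1 - 75/(-6))*(-1/4176))*(-6491) = (-4559 - 64*(1 - 75*(-1)/6)*(-1/4176))*(-6491) = (-4559 - 64*(1 - 3*(-25/6))*(-1/4176))*(-6491) = (-4559 - 64*(1 + 25/2)*(-1/4176))*(-6491) = (-4559 - 64*27/2*(-1/4176))*(-6491) = (-4559 - 864*(-1/4176))*(-6491) = (-4559 + 6/29)*(-6491) = -132205/29*(-6491) = 858142655/29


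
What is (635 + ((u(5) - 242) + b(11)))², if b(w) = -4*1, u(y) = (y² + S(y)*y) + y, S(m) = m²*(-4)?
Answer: 6561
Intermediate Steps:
S(m) = -4*m²
u(y) = y + y² - 4*y³ (u(y) = (y² + (-4*y²)*y) + y = (y² - 4*y³) + y = y + y² - 4*y³)
b(w) = -4
(635 + ((u(5) - 242) + b(11)))² = (635 + ((5*(1 + 5 - 4*5²) - 242) - 4))² = (635 + ((5*(1 + 5 - 4*25) - 242) - 4))² = (635 + ((5*(1 + 5 - 100) - 242) - 4))² = (635 + ((5*(-94) - 242) - 4))² = (635 + ((-470 - 242) - 4))² = (635 + (-712 - 4))² = (635 - 716)² = (-81)² = 6561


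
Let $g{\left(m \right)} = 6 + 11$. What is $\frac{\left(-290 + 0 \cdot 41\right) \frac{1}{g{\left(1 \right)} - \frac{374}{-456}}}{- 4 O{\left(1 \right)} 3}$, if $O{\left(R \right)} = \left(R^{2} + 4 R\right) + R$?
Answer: $\frac{2755}{12189} \approx 0.22602$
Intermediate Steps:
$g{\left(m \right)} = 17$
$O{\left(R \right)} = R^{2} + 5 R$
$\frac{\left(-290 + 0 \cdot 41\right) \frac{1}{g{\left(1 \right)} - \frac{374}{-456}}}{- 4 O{\left(1 \right)} 3} = \frac{\left(-290 + 0 \cdot 41\right) \frac{1}{17 - \frac{374}{-456}}}{- 4 \cdot 1 \left(5 + 1\right) 3} = \frac{\left(-290 + 0\right) \frac{1}{17 - - \frac{187}{228}}}{- 4 \cdot 1 \cdot 6 \cdot 3} = \frac{\left(-290\right) \frac{1}{17 + \frac{187}{228}}}{\left(-4\right) 6 \cdot 3} = \frac{\left(-290\right) \frac{1}{\frac{4063}{228}}}{\left(-24\right) 3} = \frac{\left(-290\right) \frac{228}{4063}}{-72} = \left(- \frac{66120}{4063}\right) \left(- \frac{1}{72}\right) = \frac{2755}{12189}$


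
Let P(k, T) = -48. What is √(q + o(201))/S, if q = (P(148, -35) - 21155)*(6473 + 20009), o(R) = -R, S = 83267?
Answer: I*√561498047/83267 ≈ 0.28458*I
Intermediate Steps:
q = -561497846 (q = (-48 - 21155)*(6473 + 20009) = -21203*26482 = -561497846)
√(q + o(201))/S = √(-561497846 - 1*201)/83267 = √(-561497846 - 201)*(1/83267) = √(-561498047)*(1/83267) = (I*√561498047)*(1/83267) = I*√561498047/83267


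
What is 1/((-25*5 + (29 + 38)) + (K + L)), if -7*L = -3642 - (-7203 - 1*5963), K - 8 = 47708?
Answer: 7/324082 ≈ 2.1599e-5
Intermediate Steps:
K = 47716 (K = 8 + 47708 = 47716)
L = -9524/7 (L = -(-3642 - (-7203 - 1*5963))/7 = -(-3642 - (-7203 - 5963))/7 = -(-3642 - 1*(-13166))/7 = -(-3642 + 13166)/7 = -⅐*9524 = -9524/7 ≈ -1360.6)
1/((-25*5 + (29 + 38)) + (K + L)) = 1/((-25*5 + (29 + 38)) + (47716 - 9524/7)) = 1/((-125 + 67) + 324488/7) = 1/(-58 + 324488/7) = 1/(324082/7) = 7/324082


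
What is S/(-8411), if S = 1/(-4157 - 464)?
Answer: 1/38867231 ≈ 2.5729e-8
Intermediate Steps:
S = -1/4621 (S = 1/(-4621) = -1/4621 ≈ -0.00021640)
S/(-8411) = -1/4621/(-8411) = -1/4621*(-1/8411) = 1/38867231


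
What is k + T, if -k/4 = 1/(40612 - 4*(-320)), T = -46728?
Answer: -489382345/10473 ≈ -46728.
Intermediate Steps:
k = -1/10473 (k = -4/(40612 - 4*(-320)) = -4/(40612 + 1280) = -4/41892 = -4*1/41892 = -1/10473 ≈ -9.5484e-5)
k + T = -1/10473 - 46728 = -489382345/10473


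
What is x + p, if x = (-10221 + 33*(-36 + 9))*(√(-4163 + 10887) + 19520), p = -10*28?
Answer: -217817704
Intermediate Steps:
p = -280
x = -217817424 (x = (-10221 + 33*(-27))*(√6724 + 19520) = (-10221 - 891)*(82 + 19520) = -11112*19602 = -217817424)
x + p = -217817424 - 280 = -217817704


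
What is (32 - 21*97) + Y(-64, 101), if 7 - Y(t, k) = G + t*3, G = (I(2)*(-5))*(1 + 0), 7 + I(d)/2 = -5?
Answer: -1926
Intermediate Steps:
I(d) = -24 (I(d) = -14 + 2*(-5) = -14 - 10 = -24)
G = 120 (G = (-24*(-5))*(1 + 0) = 120*1 = 120)
Y(t, k) = -113 - 3*t (Y(t, k) = 7 - (120 + t*3) = 7 - (120 + 3*t) = 7 + (-120 - 3*t) = -113 - 3*t)
(32 - 21*97) + Y(-64, 101) = (32 - 21*97) + (-113 - 3*(-64)) = (32 - 2037) + (-113 + 192) = -2005 + 79 = -1926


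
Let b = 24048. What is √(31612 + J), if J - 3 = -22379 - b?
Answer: 46*I*√7 ≈ 121.7*I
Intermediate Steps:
J = -46424 (J = 3 + (-22379 - 1*24048) = 3 + (-22379 - 24048) = 3 - 46427 = -46424)
√(31612 + J) = √(31612 - 46424) = √(-14812) = 46*I*√7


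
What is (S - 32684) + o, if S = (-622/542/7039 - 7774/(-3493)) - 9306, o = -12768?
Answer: -364845310558803/6663138517 ≈ -54756.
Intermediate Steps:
S = -61992338684119/6663138517 (S = (-622*1/542*(1/7039) - 7774*(-1/3493)) - 9306 = (-311/271*1/7039 + 7774/3493) - 9306 = (-311/1907569 + 7774/3493) - 9306 = 14828355083/6663138517 - 9306 = -61992338684119/6663138517 ≈ -9303.8)
(S - 32684) + o = (-61992338684119/6663138517 - 32684) - 12768 = -279770357973747/6663138517 - 12768 = -364845310558803/6663138517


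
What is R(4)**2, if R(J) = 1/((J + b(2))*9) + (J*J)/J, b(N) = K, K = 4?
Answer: 83521/5184 ≈ 16.111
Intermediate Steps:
b(N) = 4
R(J) = J + 1/(9*(4 + J)) (R(J) = 1/((J + 4)*9) + (J*J)/J = (1/9)/(4 + J) + J**2/J = 1/(9*(4 + J)) + J = J + 1/(9*(4 + J)))
R(4)**2 = ((1/9 + 4**2 + 4*4)/(4 + 4))**2 = ((1/9 + 16 + 16)/8)**2 = ((1/8)*(289/9))**2 = (289/72)**2 = 83521/5184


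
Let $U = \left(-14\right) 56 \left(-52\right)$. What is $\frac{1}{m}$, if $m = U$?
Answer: $\frac{1}{40768} \approx 2.4529 \cdot 10^{-5}$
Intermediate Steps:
$U = 40768$ ($U = \left(-784\right) \left(-52\right) = 40768$)
$m = 40768$
$\frac{1}{m} = \frac{1}{40768}$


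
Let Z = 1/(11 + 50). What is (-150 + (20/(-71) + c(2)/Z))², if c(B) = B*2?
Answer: 44275716/5041 ≈ 8783.1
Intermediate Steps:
c(B) = 2*B
Z = 1/61 ≈ 0.016393
(-150 + (20/(-71) + c(2)/Z))² = (-150 + (20/(-71) + (2*2)/(1/61)))² = (-150 + (20*(-1/71) + 4*61))² = (-150 + (-20/71 + 244))² = (-150 + 17304/71)² = (6654/71)² = 44275716/5041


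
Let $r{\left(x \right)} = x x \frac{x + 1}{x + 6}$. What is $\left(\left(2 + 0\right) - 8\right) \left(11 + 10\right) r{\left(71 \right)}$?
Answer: $- \frac{6533136}{11} \approx -5.9392 \cdot 10^{5}$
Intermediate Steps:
$r{\left(x \right)} = \frac{x^{2} \left(1 + x\right)}{6 + x}$ ($r{\left(x \right)} = x^{2} \frac{1 + x}{6 + x} = \frac{x^{2} \left(1 + x\right)}{6 + x}$)
$\left(\left(2 + 0\right) - 8\right) \left(11 + 10\right) r{\left(71 \right)} = \left(\left(2 + 0\right) - 8\right) \left(11 + 10\right) \frac{71^{2} \left(1 + 71\right)}{6 + 71} = \left(2 - 8\right) 21 \cdot 5041 \cdot \frac{1}{77} \cdot 72 = \left(-6\right) 21 \cdot 5041 \cdot \frac{1}{77} \cdot 72 = \left(-126\right) \frac{362952}{77} = - \frac{6533136}{11}$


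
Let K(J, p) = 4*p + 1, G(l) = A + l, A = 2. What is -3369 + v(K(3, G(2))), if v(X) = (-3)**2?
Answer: -3360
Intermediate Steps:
G(l) = 2 + l
K(J, p) = 1 + 4*p
v(X) = 9
-3369 + v(K(3, G(2))) = -3369 + 9 = -3360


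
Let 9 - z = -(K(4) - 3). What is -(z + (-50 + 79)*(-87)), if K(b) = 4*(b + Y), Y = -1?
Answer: 2505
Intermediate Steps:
K(b) = -4 + 4*b (K(b) = 4*(b - 1) = 4*(-1 + b) = -4 + 4*b)
z = 18 (z = 9 - (-1)*((-4 + 4*4) - 3) = 9 - (-1)*((-4 + 16) - 3) = 9 - (-1)*(12 - 3) = 9 - (-1)*9 = 9 - 1*(-9) = 9 + 9 = 18)
-(z + (-50 + 79)*(-87)) = -(18 + (-50 + 79)*(-87)) = -(18 + 29*(-87)) = -(18 - 2523) = -1*(-2505) = 2505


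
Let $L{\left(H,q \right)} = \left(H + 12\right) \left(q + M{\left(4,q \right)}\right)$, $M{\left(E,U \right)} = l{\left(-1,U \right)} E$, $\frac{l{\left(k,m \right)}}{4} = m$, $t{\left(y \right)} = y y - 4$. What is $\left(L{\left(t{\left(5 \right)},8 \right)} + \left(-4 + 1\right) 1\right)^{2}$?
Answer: $20115225$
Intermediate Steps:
$t{\left(y \right)} = -4 + y^{2}$ ($t{\left(y \right)} = y^{2} - 4 = -4 + y^{2}$)
$l{\left(k,m \right)} = 4 m$
$M{\left(E,U \right)} = 4 E U$ ($M{\left(E,U \right)} = 4 U E = 4 E U$)
$L{\left(H,q \right)} = 17 q \left(12 + H\right)$ ($L{\left(H,q \right)} = \left(H + 12\right) \left(q + 4 \cdot 4 q\right) = \left(12 + H\right) \left(q + 16 q\right) = \left(12 + H\right) 17 q = 17 q \left(12 + H\right)$)
$\left(L{\left(t{\left(5 \right)},8 \right)} + \left(-4 + 1\right) 1\right)^{2} = \left(17 \cdot 8 \left(12 - \left(4 - 5^{2}\right)\right) + \left(-4 + 1\right) 1\right)^{2} = \left(17 \cdot 8 \left(12 + \left(-4 + 25\right)\right) - 3\right)^{2} = \left(17 \cdot 8 \left(12 + 21\right) - 3\right)^{2} = \left(17 \cdot 8 \cdot 33 - 3\right)^{2} = \left(4488 - 3\right)^{2} = 4485^{2} = 20115225$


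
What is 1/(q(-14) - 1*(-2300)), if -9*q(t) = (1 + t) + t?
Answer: 1/2303 ≈ 0.00043422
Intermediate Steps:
q(t) = -⅑ - 2*t/9 (q(t) = -((1 + t) + t)/9 = -(1 + 2*t)/9 = -⅑ - 2*t/9)
1/(q(-14) - 1*(-2300)) = 1/((-⅑ - 2/9*(-14)) - 1*(-2300)) = 1/((-⅑ + 28/9) + 2300) = 1/(3 + 2300) = 1/2303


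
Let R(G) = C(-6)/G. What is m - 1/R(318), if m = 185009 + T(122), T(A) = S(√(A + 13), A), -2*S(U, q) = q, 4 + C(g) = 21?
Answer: 3143798/17 ≈ 1.8493e+5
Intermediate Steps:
C(g) = 17 (C(g) = -4 + 21 = 17)
S(U, q) = -q/2
T(A) = -A/2
R(G) = 17/G
m = 184948 (m = 185009 - ½*122 = 185009 - 61 = 184948)
m - 1/R(318) = 184948 - 1/(17/318) = 184948 - 1/(17*(1/318)) = 184948 - 1/17/318 = 184948 - 1*318/17 = 184948 - 318/17 = 3143798/17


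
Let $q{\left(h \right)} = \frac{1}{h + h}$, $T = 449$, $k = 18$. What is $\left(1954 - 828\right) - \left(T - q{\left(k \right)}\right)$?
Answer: $\frac{24373}{36} \approx 677.03$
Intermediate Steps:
$q{\left(h \right)} = \frac{1}{2 h}$
$\left(1954 - 828\right) - \left(T - q{\left(k \right)}\right) = \left(1954 - 828\right) + \left(\frac{1}{2 \cdot 18} - 449\right) = 1126 + \left(\frac{1}{2} \cdot \frac{1}{18} - 449\right) = 1126 + \left(\frac{1}{36} - 449\right) = 1126 - \frac{16163}{36} = \frac{24373}{36}$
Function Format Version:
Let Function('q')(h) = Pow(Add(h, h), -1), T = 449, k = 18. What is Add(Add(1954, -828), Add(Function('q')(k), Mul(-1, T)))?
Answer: Rational(24373, 36) ≈ 677.03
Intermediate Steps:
Function('q')(h) = Mul(Rational(1, 2), Pow(h, -1)) (Function('q')(h) = Pow(Mul(2, h), -1) = Mul(Rational(1, 2), Pow(h, -1)))
Add(Add(1954, -828), Add(Function('q')(k), Mul(-1, T))) = Add(Add(1954, -828), Add(Mul(Rational(1, 2), Pow(18, -1)), Mul(-1, 449))) = Add(1126, Add(Mul(Rational(1, 2), Rational(1, 18)), -449)) = Add(1126, Add(Rational(1, 36), -449)) = Add(1126, Rational(-16163, 36)) = Rational(24373, 36)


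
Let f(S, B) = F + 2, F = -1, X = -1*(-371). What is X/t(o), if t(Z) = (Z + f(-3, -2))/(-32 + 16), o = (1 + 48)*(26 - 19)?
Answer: -742/43 ≈ -17.256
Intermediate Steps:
X = 371
f(S, B) = 1 (f(S, B) = -1 + 2 = 1)
o = 343 (o = 49*7 = 343)
t(Z) = -1/16 - Z/16 (t(Z) = (Z + 1)/(-32 + 16) = (1 + Z)/(-16) = (1 + Z)*(-1/16) = -1/16 - Z/16)
X/t(o) = 371/(-1/16 - 1/16*343) = 371/(-1/16 - 343/16) = 371/(-43/2) = 371*(-2/43) = -742/43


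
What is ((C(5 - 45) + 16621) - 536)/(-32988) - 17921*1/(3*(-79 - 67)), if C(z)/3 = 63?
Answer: 24335414/602031 ≈ 40.422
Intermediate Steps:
C(z) = 189 (C(z) = 3*63 = 189)
((C(5 - 45) + 16621) - 536)/(-32988) - 17921*1/(3*(-79 - 67)) = ((189 + 16621) - 536)/(-32988) - 17921*1/(3*(-79 - 67)) = (16810 - 536)*(-1/32988) - 17921/(3*(-146)) = 16274*(-1/32988) - 17921/(-438) = -8137/16494 - 17921*(-1/438) = -8137/16494 + 17921/438 = 24335414/602031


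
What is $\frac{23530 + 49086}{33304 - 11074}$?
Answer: $\frac{36308}{11115} \approx 3.2666$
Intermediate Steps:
$\frac{23530 + 49086}{33304 - 11074} = \frac{72616}{22230} = 72616 \cdot \frac{1}{22230} = \frac{36308}{11115}$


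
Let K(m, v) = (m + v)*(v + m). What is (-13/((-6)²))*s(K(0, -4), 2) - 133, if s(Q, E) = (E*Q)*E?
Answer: -1405/9 ≈ -156.11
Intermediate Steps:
K(m, v) = (m + v)² (K(m, v) = (m + v)*(m + v) = (m + v)²)
s(Q, E) = Q*E²
(-13/((-6)²))*s(K(0, -4), 2) - 133 = (-13/((-6)²))*((0 - 4)²*2²) - 133 = (-13/36)*((-4)²*4) - 133 = (-13*1/36)*(16*4) - 133 = -13/36*64 - 133 = -208/9 - 133 = -1405/9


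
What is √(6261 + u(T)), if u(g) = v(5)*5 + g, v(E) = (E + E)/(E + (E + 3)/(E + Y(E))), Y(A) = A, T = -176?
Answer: 3*√569415/29 ≈ 78.062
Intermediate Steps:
v(E) = 2*E/(E + (3 + E)/(2*E)) (v(E) = (E + E)/(E + (E + 3)/(E + E)) = (2*E)/(E + (3 + E)/((2*E))) = (2*E)/(E + (3 + E)*(1/(2*E))) = (2*E)/(E + (3 + E)/(2*E)) = 2*E/(E + (3 + E)/(2*E)))
u(g) = 250/29 + g (u(g) = (4*5²/(3 + 5 + 2*5²))*5 + g = (4*25/(3 + 5 + 2*25))*5 + g = (4*25/(3 + 5 + 50))*5 + g = (4*25/58)*5 + g = (4*25*(1/58))*5 + g = (50/29)*5 + g = 250/29 + g)
√(6261 + u(T)) = √(6261 + (250/29 - 176)) = √(6261 - 4854/29) = √(176715/29) = 3*√569415/29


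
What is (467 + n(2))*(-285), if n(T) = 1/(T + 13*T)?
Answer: -3726945/28 ≈ -1.3311e+5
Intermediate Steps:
n(T) = 1/(14*T)
(467 + n(2))*(-285) = (467 + (1/14)/2)*(-285) = (467 + (1/14)*(½))*(-285) = (467 + 1/28)*(-285) = (13077/28)*(-285) = -3726945/28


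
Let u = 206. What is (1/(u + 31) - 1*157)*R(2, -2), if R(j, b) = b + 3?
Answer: -37208/237 ≈ -157.00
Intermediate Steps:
R(j, b) = 3 + b
(1/(u + 31) - 1*157)*R(2, -2) = (1/(206 + 31) - 1*157)*(3 - 2) = (1/237 - 157)*1 = -37208/237*1 = -37208/237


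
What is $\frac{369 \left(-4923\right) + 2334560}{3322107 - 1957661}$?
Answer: $\frac{517973}{1364446} \approx 0.37962$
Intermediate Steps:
$\frac{369 \left(-4923\right) + 2334560}{3322107 - 1957661} = \frac{-1816587 + 2334560}{1364446} = 517973 \cdot \frac{1}{1364446} = \frac{517973}{1364446}$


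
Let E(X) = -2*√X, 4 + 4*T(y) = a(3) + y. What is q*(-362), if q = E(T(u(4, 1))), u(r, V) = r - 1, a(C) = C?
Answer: 362*√2 ≈ 511.95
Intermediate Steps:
u(r, V) = -1 + r
T(y) = -¼ + y/4 (T(y) = -1 + (3 + y)/4 = -1 + (¾ + y/4) = -¼ + y/4)
q = -√2 (q = -2*√(-¼ + (-1 + 4)/4) = -2*√(-¼ + (¼)*3) = -2*√(-¼ + ¾) = -√2 ≈ -1.4142)
q*(-362) = -√2*(-362) = 362*√2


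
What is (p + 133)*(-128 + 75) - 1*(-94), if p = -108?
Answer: -1231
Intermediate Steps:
(p + 133)*(-128 + 75) - 1*(-94) = (-108 + 133)*(-128 + 75) - 1*(-94) = 25*(-53) + 94 = -1325 + 94 = -1231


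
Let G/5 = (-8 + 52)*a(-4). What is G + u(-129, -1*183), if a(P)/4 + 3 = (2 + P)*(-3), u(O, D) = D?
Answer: 2457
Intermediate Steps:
a(P) = -36 - 12*P (a(P) = -12 + 4*((2 + P)*(-3)) = -12 + 4*(-6 - 3*P) = -12 + (-24 - 12*P) = -36 - 12*P)
G = 2640 (G = 5*((-8 + 52)*(-36 - 12*(-4))) = 5*(44*(-36 + 48)) = 5*(44*12) = 5*528 = 2640)
G + u(-129, -1*183) = 2640 - 1*183 = 2640 - 183 = 2457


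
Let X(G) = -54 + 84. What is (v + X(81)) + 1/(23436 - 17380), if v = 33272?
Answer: 201676913/6056 ≈ 33302.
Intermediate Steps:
X(G) = 30
(v + X(81)) + 1/(23436 - 17380) = (33272 + 30) + 1/(23436 - 17380) = 33302 + 1/6056 = 201676913/6056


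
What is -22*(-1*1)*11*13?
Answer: 3146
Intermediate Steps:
-22*(-1*1)*11*13 = -(-22)*11*13 = -22*(-11)*13 = 242*13 = 3146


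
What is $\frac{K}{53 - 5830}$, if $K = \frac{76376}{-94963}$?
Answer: $\frac{76376}{548601251} \approx 0.00013922$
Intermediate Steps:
$K = - \frac{76376}{94963}$ ($K = 76376 \left(- \frac{1}{94963}\right) = - \frac{76376}{94963} \approx -0.80427$)
$\frac{K}{53 - 5830} = - \frac{76376}{94963 \left(53 - 5830\right)} = - \frac{76376}{94963 \left(-5777\right)} = \left(- \frac{76376}{94963}\right) \left(- \frac{1}{5777}\right) = \frac{76376}{548601251}$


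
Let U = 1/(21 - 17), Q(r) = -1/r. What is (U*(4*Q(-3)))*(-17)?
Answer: -17/3 ≈ -5.6667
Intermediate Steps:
U = ¼ (U = 1/4 = ¼ ≈ 0.25000)
(U*(4*Q(-3)))*(-17) = ((4*(-1/(-3)))/4)*(-17) = ((4*(-1*(-⅓)))/4)*(-17) = ((4*(⅓))/4)*(-17) = ((¼)*(4/3))*(-17) = (⅓)*(-17) = -17/3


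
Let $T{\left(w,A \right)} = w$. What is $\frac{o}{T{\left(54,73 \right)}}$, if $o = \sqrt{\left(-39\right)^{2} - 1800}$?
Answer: $\frac{i \sqrt{31}}{18} \approx 0.30932 i$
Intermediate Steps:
$o = 3 i \sqrt{31}$ ($o = \sqrt{1521 - 1800} = \sqrt{-279} = 3 i \sqrt{31} \approx 16.703 i$)
$\frac{o}{T{\left(54,73 \right)}} = \frac{3 i \sqrt{31}}{54} = 3 i \sqrt{31} \cdot \frac{1}{54} = \frac{i \sqrt{31}}{18}$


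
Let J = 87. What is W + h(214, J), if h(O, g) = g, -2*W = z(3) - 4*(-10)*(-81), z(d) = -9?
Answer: 3423/2 ≈ 1711.5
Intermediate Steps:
W = 3249/2 (W = -(-9 - 4*(-10)*(-81))/2 = -(-9 + 40*(-81))/2 = -(-9 - 3240)/2 = -1/2*(-3249) = 3249/2 ≈ 1624.5)
W + h(214, J) = 3249/2 + 87 = 3423/2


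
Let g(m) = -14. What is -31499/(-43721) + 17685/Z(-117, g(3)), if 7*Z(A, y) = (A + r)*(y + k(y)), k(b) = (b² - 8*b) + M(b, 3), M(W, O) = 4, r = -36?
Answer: -441808421/221490586 ≈ -1.9947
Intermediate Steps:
k(b) = 4 + b² - 8*b (k(b) = (b² - 8*b) + 4 = 4 + b² - 8*b)
Z(A, y) = (-36 + A)*(4 + y² - 7*y)/7 (Z(A, y) = ((A - 36)*(y + (4 + y² - 8*y)))/7 = ((-36 + A)*(4 + y² - 7*y))/7 = (-36 + A)*(4 + y² - 7*y)/7)
-31499/(-43721) + 17685/Z(-117, g(3)) = -31499/(-43721) + 17685/(-144/7 + 36*(-14) - 36/7*(-14)² + (4/7)*(-117) - 1*(-117)*(-14) + (⅐)*(-117)*(-14)²) = -31499*(-1/43721) + 17685/(-144/7 - 504 - 36/7*196 - 468/7 - 1638 + (⅐)*(-117)*196) = 31499/43721 + 17685/(-144/7 - 504 - 1008 - 468/7 - 1638 - 3276) = 31499/43721 + 17685/(-45594/7) = 31499/43721 + 17685*(-7/45594) = 31499/43721 - 13755/5066 = -441808421/221490586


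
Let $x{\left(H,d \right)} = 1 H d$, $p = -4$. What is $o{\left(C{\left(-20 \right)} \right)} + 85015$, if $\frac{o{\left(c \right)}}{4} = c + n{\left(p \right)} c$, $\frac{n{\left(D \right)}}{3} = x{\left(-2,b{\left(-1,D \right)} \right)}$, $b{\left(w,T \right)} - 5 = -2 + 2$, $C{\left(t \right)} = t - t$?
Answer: $85015$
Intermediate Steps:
$C{\left(t \right)} = 0$
$b{\left(w,T \right)} = 5$ ($b{\left(w,T \right)} = 5 + \left(-2 + 2\right) = 5 + 0 = 5$)
$x{\left(H,d \right)} = H d$
$n{\left(D \right)} = -30$ ($n{\left(D \right)} = 3 \left(\left(-2\right) 5\right) = 3 \left(-10\right) = -30$)
$o{\left(c \right)} = - 116 c$ ($o{\left(c \right)} = 4 \left(c - 30 c\right) = 4 \left(- 29 c\right) = - 116 c$)
$o{\left(C{\left(-20 \right)} \right)} + 85015 = \left(-116\right) 0 + 85015 = 0 + 85015 = 85015$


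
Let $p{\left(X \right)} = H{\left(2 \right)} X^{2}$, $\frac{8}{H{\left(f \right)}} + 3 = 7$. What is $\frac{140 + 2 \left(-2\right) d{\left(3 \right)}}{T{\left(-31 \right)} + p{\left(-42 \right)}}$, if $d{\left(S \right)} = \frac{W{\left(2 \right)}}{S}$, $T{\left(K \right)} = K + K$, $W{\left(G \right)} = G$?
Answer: $\frac{206}{5199} \approx 0.039623$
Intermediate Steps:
$T{\left(K \right)} = 2 K$
$H{\left(f \right)} = 2$ ($H{\left(f \right)} = \frac{8}{-3 + 7} = \frac{8}{4} = 8 \cdot \frac{1}{4} = 2$)
$d{\left(S \right)} = \frac{2}{S}$
$p{\left(X \right)} = 2 X^{2}$
$\frac{140 + 2 \left(-2\right) d{\left(3 \right)}}{T{\left(-31 \right)} + p{\left(-42 \right)}} = \frac{140 + 2 \left(-2\right) \frac{2}{3}}{2 \left(-31\right) + 2 \left(-42\right)^{2}} = \frac{140 - 4 \cdot 2 \cdot \frac{1}{3}}{-62 + 2 \cdot 1764} = \frac{140 - \frac{8}{3}}{-62 + 3528} = \frac{140 - \frac{8}{3}}{3466} = \frac{412}{3} \cdot \frac{1}{3466} = \frac{206}{5199}$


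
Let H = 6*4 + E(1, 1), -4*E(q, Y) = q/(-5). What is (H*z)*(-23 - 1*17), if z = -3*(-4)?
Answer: -11544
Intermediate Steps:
E(q, Y) = q/20 (E(q, Y) = -q/(4*(-5)) = -q*(-1)/(4*5) = -(-1)*q/20 = q/20)
z = 12
H = 481/20 (H = 6*4 + (1/20)*1 = 24 + 1/20 = 481/20 ≈ 24.050)
(H*z)*(-23 - 1*17) = ((481/20)*12)*(-23 - 1*17) = 1443*(-23 - 17)/5 = (1443/5)*(-40) = -11544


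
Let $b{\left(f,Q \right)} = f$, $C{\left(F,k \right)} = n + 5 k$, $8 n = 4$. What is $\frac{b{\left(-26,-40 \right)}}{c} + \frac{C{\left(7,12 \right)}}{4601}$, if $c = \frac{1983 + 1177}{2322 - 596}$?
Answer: $- \frac{25785412}{1817395} \approx -14.188$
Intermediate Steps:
$n = \frac{1}{2}$ ($n = \frac{1}{8} \cdot 4 = \frac{1}{2} \approx 0.5$)
$C{\left(F,k \right)} = \frac{1}{2} + 5 k$
$c = \frac{1580}{863}$ ($c = \frac{3160}{1726} = 3160 \cdot \frac{1}{1726} = \frac{1580}{863} \approx 1.8308$)
$\frac{b{\left(-26,-40 \right)}}{c} + \frac{C{\left(7,12 \right)}}{4601} = - \frac{26}{\frac{1580}{863}} + \frac{\frac{1}{2} + 5 \cdot 12}{4601} = \left(-26\right) \frac{863}{1580} + \left(\frac{1}{2} + 60\right) \frac{1}{4601} = - \frac{11219}{790} + \frac{121}{2} \cdot \frac{1}{4601} = - \frac{11219}{790} + \frac{121}{9202} = - \frac{25785412}{1817395}$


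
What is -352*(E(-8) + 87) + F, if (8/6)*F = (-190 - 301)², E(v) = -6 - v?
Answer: 597931/4 ≈ 1.4948e+5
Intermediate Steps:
F = 723243/4 (F = 3*(-190 - 301)²/4 = (¾)*(-491)² = (¾)*241081 = 723243/4 ≈ 1.8081e+5)
-352*(E(-8) + 87) + F = -352*((-6 - 1*(-8)) + 87) + 723243/4 = -352*((-6 + 8) + 87) + 723243/4 = -352*(2 + 87) + 723243/4 = -352*89 + 723243/4 = -31328 + 723243/4 = 597931/4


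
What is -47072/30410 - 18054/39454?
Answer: -601550207/299949035 ≈ -2.0055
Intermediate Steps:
-47072/30410 - 18054/39454 = -47072*1/30410 - 18054*1/39454 = -23536/15205 - 9027/19727 = -601550207/299949035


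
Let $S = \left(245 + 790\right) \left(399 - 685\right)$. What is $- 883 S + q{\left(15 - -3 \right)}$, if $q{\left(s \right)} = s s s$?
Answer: $261382662$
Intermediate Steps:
$S = -296010$ ($S = 1035 \left(-286\right) = -296010$)
$q{\left(s \right)} = s^{3}$ ($q{\left(s \right)} = s^{2} s = s^{3}$)
$- 883 S + q{\left(15 - -3 \right)} = \left(-883\right) \left(-296010\right) + \left(15 - -3\right)^{3} = 261376830 + \left(15 + 3\right)^{3} = 261376830 + 18^{3} = 261376830 + 5832 = 261382662$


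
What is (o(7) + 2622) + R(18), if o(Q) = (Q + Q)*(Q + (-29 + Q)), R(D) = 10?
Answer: 2422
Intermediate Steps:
o(Q) = 2*Q*(-29 + 2*Q) (o(Q) = (2*Q)*(-29 + 2*Q) = 2*Q*(-29 + 2*Q))
(o(7) + 2622) + R(18) = (2*7*(-29 + 2*7) + 2622) + 10 = (2*7*(-29 + 14) + 2622) + 10 = (2*7*(-15) + 2622) + 10 = (-210 + 2622) + 10 = 2412 + 10 = 2422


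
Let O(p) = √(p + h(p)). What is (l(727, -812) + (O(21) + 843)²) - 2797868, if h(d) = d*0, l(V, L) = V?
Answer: -2086471 + 1686*√21 ≈ -2.0787e+6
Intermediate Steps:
h(d) = 0
O(p) = √p (O(p) = √(p + 0) = √p)
(l(727, -812) + (O(21) + 843)²) - 2797868 = (727 + (√21 + 843)²) - 2797868 = (727 + (843 + √21)²) - 2797868 = -2797141 + (843 + √21)²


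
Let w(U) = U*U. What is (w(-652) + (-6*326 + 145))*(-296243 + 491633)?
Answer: 82707219270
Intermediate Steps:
w(U) = U²
(w(-652) + (-6*326 + 145))*(-296243 + 491633) = ((-652)² + (-6*326 + 145))*(-296243 + 491633) = (425104 + (-1956 + 145))*195390 = (425104 - 1811)*195390 = 423293*195390 = 82707219270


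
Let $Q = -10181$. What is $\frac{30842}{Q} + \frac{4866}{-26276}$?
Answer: $- \frac{429972569}{133757978} \approx -3.2146$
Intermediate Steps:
$\frac{30842}{Q} + \frac{4866}{-26276} = \frac{30842}{-10181} + \frac{4866}{-26276} = 30842 \left(- \frac{1}{10181}\right) + 4866 \left(- \frac{1}{26276}\right) = - \frac{30842}{10181} - \frac{2433}{13138} = - \frac{429972569}{133757978}$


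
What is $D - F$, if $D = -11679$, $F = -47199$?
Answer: $35520$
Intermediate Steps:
$D - F = -11679 - -47199 = -11679 + 47199 = 35520$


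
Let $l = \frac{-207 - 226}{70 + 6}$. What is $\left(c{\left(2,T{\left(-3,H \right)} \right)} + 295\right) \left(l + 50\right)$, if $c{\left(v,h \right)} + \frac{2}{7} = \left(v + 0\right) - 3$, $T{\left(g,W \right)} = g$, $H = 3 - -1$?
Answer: $\frac{247234}{19} \approx 13012.0$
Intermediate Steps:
$H = 4$ ($H = 3 + 1 = 4$)
$c{\left(v,h \right)} = - \frac{23}{7} + v$ ($c{\left(v,h \right)} = - \frac{2}{7} + \left(\left(v + 0\right) - 3\right) = - \frac{2}{7} + \left(v - 3\right) = - \frac{2}{7} + \left(-3 + v\right) = - \frac{23}{7} + v$)
$l = - \frac{433}{76} \approx -5.6974$
$\left(c{\left(2,T{\left(-3,H \right)} \right)} + 295\right) \left(l + 50\right) = \left(\left(- \frac{23}{7} + 2\right) + 295\right) \left(- \frac{433}{76} + 50\right) = \left(- \frac{9}{7} + 295\right) \frac{3367}{76} = \frac{2056}{7} \cdot \frac{3367}{76} = \frac{247234}{19}$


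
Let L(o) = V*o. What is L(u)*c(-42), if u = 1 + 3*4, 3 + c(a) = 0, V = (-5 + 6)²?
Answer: -39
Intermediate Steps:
V = 1 (V = 1² = 1)
c(a) = -3 (c(a) = -3 + 0 = -3)
u = 13 (u = 1 + 12 = 13)
L(o) = o (L(o) = 1*o = o)
L(u)*c(-42) = 13*(-3) = -39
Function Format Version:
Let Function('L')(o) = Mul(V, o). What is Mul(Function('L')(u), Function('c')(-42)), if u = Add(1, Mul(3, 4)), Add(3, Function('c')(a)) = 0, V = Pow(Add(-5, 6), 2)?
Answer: -39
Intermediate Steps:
V = 1 (V = Pow(1, 2) = 1)
Function('c')(a) = -3 (Function('c')(a) = Add(-3, 0) = -3)
u = 13 (u = Add(1, 12) = 13)
Function('L')(o) = o (Function('L')(o) = Mul(1, o) = o)
Mul(Function('L')(u), Function('c')(-42)) = Mul(13, -3) = -39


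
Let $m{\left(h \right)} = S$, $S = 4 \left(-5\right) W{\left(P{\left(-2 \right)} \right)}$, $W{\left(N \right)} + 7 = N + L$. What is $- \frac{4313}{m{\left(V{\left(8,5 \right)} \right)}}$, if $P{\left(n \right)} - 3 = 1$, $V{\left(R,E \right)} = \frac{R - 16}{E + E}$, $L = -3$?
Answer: $- \frac{4313}{120} \approx -35.942$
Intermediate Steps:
$V{\left(R,E \right)} = \frac{-16 + R}{2 E}$
$P{\left(n \right)} = 4$ ($P{\left(n \right)} = 3 + 1 = 4$)
$W{\left(N \right)} = -10 + N$ ($W{\left(N \right)} = -7 + \left(N - 3\right) = -7 + \left(-3 + N\right) = -10 + N$)
$S = 120$ ($S = 4 \left(-5\right) \left(-10 + 4\right) = \left(-20\right) \left(-6\right) = 120$)
$m{\left(h \right)} = 120$
$- \frac{4313}{m{\left(V{\left(8,5 \right)} \right)}} = - \frac{4313}{120}$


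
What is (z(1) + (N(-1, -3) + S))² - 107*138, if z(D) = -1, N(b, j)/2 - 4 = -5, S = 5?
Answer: -14762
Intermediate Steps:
N(b, j) = -2 (N(b, j) = 8 + 2*(-5) = 8 - 10 = -2)
(z(1) + (N(-1, -3) + S))² - 107*138 = (-1 + (-2 + 5))² - 107*138 = (-1 + 3)² - 14766 = 2² - 14766 = 4 - 14766 = -14762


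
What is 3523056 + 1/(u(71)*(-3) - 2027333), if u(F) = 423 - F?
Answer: 7146128036783/2028389 ≈ 3.5231e+6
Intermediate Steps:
3523056 + 1/(u(71)*(-3) - 2027333) = 3523056 + 1/((423 - 1*71)*(-3) - 2027333) = 3523056 + 1/((423 - 71)*(-3) - 2027333) = 3523056 + 1/(352*(-3) - 2027333) = 3523056 + 1/(-1056 - 2027333) = 3523056 + 1/(-2028389) = 3523056 - 1/2028389 = 7146128036783/2028389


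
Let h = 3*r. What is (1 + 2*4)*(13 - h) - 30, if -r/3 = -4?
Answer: -237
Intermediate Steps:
r = 12 (r = -3*(-4) = 12)
h = 36 (h = 3*12 = 36)
(1 + 2*4)*(13 - h) - 30 = (1 + 2*4)*(13 - 1*36) - 30 = (1 + 8)*(13 - 36) - 30 = 9*(-23) - 30 = -207 - 30 = -237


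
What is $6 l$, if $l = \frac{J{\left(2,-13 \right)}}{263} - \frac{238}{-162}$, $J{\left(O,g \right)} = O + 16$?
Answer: $\frac{65510}{7101} \approx 9.2255$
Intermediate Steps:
$J{\left(O,g \right)} = 16 + O$
$l = \frac{32755}{21303}$ ($l = \frac{16 + 2}{263} - \frac{238}{-162} = 18 \cdot \frac{1}{263} - - \frac{119}{81} = \frac{18}{263} + \frac{119}{81} = \frac{32755}{21303} \approx 1.5376$)
$6 l = 6 \cdot \frac{32755}{21303} = \frac{65510}{7101}$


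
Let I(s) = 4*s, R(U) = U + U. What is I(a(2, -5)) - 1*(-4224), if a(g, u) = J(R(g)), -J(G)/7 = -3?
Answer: 4308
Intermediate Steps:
R(U) = 2*U
J(G) = 21 (J(G) = -7*(-3) = 21)
a(g, u) = 21
I(a(2, -5)) - 1*(-4224) = 4*21 - 1*(-4224) = 84 + 4224 = 4308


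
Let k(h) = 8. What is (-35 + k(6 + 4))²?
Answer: 729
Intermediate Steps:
(-35 + k(6 + 4))² = (-35 + 8)² = (-27)² = 729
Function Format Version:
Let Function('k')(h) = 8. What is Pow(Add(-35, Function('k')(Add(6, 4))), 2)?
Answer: 729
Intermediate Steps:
Pow(Add(-35, Function('k')(Add(6, 4))), 2) = Pow(Add(-35, 8), 2) = Pow(-27, 2) = 729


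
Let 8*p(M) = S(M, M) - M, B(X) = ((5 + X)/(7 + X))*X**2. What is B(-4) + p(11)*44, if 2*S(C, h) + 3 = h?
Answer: -199/6 ≈ -33.167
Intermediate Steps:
S(C, h) = -3/2 + h/2
B(X) = X**2*(5 + X)/(7 + X) (B(X) = ((5 + X)/(7 + X))*X**2 = X**2*(5 + X)/(7 + X))
p(M) = -3/16 - M/16 (p(M) = ((-3/2 + M/2) - M)/8 = (-3/2 - M/2)/8 = -3/16 - M/16)
B(-4) + p(11)*44 = (-4)**2*(5 - 4)/(7 - 4) + (-3/16 - 1/16*11)*44 = 16*1/3 + (-3/16 - 11/16)*44 = 16*(1/3)*1 - 7/8*44 = 16/3 - 77/2 = -199/6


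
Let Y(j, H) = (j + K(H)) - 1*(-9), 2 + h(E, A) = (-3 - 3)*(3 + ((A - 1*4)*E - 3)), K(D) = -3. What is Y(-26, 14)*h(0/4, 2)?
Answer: 40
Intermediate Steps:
h(E, A) = -2 - 6*E*(-4 + A) (h(E, A) = -2 + (-3 - 3)*(3 + ((A - 1*4)*E - 3)) = -2 - 6*(3 + ((A - 4)*E - 3)) = -2 - 6*(3 + ((-4 + A)*E - 3)) = -2 - 6*(3 + (E*(-4 + A) - 3)) = -2 - 6*(3 + (-3 + E*(-4 + A))) = -2 - 6*E*(-4 + A))
Y(j, H) = 6 + j (Y(j, H) = (j - 3) - 1*(-9) = (-3 + j) + 9 = 6 + j)
Y(-26, 14)*h(0/4, 2) = (6 - 26)*(-2 + 24*(0/4) - 6*2*0/4) = -20*(-2 + 24*(0*(¼)) - 6*2*0*(¼)) = -20*(-2 + 24*0 - 6*2*0) = -20*(-2 + 0 + 0) = -20*(-2) = 40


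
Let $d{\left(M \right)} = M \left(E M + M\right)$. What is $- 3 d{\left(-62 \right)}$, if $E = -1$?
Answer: $0$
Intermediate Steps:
$d{\left(M \right)} = 0$ ($d{\left(M \right)} = M \left(- M + M\right) = M 0 = 0$)
$- 3 d{\left(-62 \right)} = \left(-3\right) 0 = 0$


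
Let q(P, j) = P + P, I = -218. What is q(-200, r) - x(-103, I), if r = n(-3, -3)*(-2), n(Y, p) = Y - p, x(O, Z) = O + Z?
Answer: -79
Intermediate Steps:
r = 0 (r = (-3 - 1*(-3))*(-2) = (-3 + 3)*(-2) = 0*(-2) = 0)
q(P, j) = 2*P
q(-200, r) - x(-103, I) = 2*(-200) - (-103 - 218) = -400 - 1*(-321) = -400 + 321 = -79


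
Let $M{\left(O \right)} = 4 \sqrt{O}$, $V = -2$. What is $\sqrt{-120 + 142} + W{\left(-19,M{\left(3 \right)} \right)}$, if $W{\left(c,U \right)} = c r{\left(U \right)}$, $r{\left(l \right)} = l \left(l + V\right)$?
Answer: $-912 + \sqrt{22} + 152 \sqrt{3} \approx -644.04$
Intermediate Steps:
$r{\left(l \right)} = l \left(-2 + l\right)$ ($r{\left(l \right)} = l \left(l - 2\right) = l \left(-2 + l\right)$)
$W{\left(c,U \right)} = U c \left(-2 + U\right)$ ($W{\left(c,U \right)} = c U \left(-2 + U\right) = U c \left(-2 + U\right)$)
$\sqrt{-120 + 142} + W{\left(-19,M{\left(3 \right)} \right)} = \sqrt{-120 + 142} + 4 \sqrt{3} \left(-19\right) \left(-2 + 4 \sqrt{3}\right) = \sqrt{22} - 76 \sqrt{3} \left(-2 + 4 \sqrt{3}\right)$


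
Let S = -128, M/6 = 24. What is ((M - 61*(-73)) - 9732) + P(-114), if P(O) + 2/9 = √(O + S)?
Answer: -46217/9 + 11*I*√2 ≈ -5135.2 + 15.556*I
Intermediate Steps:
M = 144 (M = 6*24 = 144)
P(O) = -2/9 + √(-128 + O) (P(O) = -2/9 + √(O - 128) = -2/9 + √(-128 + O))
((M - 61*(-73)) - 9732) + P(-114) = ((144 - 61*(-73)) - 9732) + (-2/9 + √(-128 - 114)) = ((144 + 4453) - 9732) + (-2/9 + √(-242)) = (4597 - 9732) + (-2/9 + 11*I*√2) = -5135 + (-2/9 + 11*I*√2) = -46217/9 + 11*I*√2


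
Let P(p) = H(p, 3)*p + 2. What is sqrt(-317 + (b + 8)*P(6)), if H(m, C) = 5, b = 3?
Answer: sqrt(35) ≈ 5.9161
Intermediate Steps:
P(p) = 2 + 5*p (P(p) = 5*p + 2 = 2 + 5*p)
sqrt(-317 + (b + 8)*P(6)) = sqrt(-317 + (3 + 8)*(2 + 5*6)) = sqrt(-317 + 11*(2 + 30)) = sqrt(-317 + 11*32) = sqrt(-317 + 352) = sqrt(35)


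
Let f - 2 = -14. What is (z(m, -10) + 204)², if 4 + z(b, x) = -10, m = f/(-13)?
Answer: 36100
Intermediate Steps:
f = -12 (f = 2 - 14 = -12)
m = 12/13 (m = -12/(-13) = -12*(-1/13) = 12/13 ≈ 0.92308)
z(b, x) = -14 (z(b, x) = -4 - 10 = -14)
(z(m, -10) + 204)² = (-14 + 204)² = 190² = 36100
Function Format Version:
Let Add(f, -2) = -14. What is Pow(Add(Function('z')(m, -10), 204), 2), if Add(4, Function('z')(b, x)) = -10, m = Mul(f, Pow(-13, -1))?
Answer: 36100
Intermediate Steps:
f = -12 (f = Add(2, -14) = -12)
m = Rational(12, 13) (m = Mul(-12, Pow(-13, -1)) = Mul(-12, Rational(-1, 13)) = Rational(12, 13) ≈ 0.92308)
Function('z')(b, x) = -14 (Function('z')(b, x) = Add(-4, -10) = -14)
Pow(Add(Function('z')(m, -10), 204), 2) = Pow(Add(-14, 204), 2) = Pow(190, 2) = 36100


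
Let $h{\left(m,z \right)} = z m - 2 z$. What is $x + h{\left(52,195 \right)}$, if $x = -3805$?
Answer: $5945$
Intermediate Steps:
$h{\left(m,z \right)} = - 2 z + m z$ ($h{\left(m,z \right)} = m z - 2 z = - 2 z + m z$)
$x + h{\left(52,195 \right)} = -3805 + 195 \left(-2 + 52\right) = -3805 + 195 \cdot 50 = -3805 + 9750 = 5945$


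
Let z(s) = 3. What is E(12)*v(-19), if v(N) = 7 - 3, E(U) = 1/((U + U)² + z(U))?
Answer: 4/579 ≈ 0.0069085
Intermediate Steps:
E(U) = 1/(3 + 4*U²) (E(U) = 1/((U + U)² + 3) = 1/((2*U)² + 3) = 1/(4*U² + 3) = 1/(3 + 4*U²))
v(N) = 4
E(12)*v(-19) = 4/(3 + 4*12²) = 4/(3 + 4*144) = 4/(3 + 576) = 4/579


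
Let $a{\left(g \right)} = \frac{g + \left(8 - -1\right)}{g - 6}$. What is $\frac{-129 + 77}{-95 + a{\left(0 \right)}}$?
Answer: $\frac{104}{193} \approx 0.53886$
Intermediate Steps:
$a{\left(g \right)} = \frac{9 + g}{-6 + g}$ ($a{\left(g \right)} = \frac{g + \left(8 + 1\right)}{-6 + g} = \frac{g + 9}{-6 + g} = \frac{9 + g}{-6 + g}$)
$\frac{-129 + 77}{-95 + a{\left(0 \right)}} = \frac{-129 + 77}{-95 + \frac{9 + 0}{-6 + 0}} = - \frac{52}{-95 + \frac{1}{-6} \cdot 9} = - \frac{52}{-95 - \frac{3}{2}} = - \frac{52}{- \frac{193}{2}} = \left(-52\right) \left(- \frac{2}{193}\right) = \frac{104}{193}$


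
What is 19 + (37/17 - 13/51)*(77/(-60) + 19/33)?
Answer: 296887/16830 ≈ 17.640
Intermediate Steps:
19 + (37/17 - 13/51)*(77/(-60) + 19/33) = 19 + (37*(1/17) - 13*1/51)*(77*(-1/60) + 19*(1/33)) = 19 + (37/17 - 13/51)*(-77/60 + 19/33) = 19 + (98/51)*(-467/660) = 19 - 22883/16830 = 296887/16830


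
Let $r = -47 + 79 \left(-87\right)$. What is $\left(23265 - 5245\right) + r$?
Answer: $11100$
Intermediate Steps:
$r = -6920$ ($r = -47 - 6873 = -6920$)
$\left(23265 - 5245\right) + r = \left(23265 - 5245\right) - 6920 = 18020 - 6920 = 11100$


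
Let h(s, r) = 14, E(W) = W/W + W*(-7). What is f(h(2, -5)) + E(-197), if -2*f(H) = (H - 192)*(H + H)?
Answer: 3872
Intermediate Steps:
E(W) = 1 - 7*W
f(H) = -H*(-192 + H) (f(H) = -(H - 192)*(H + H)/2 = -(-192 + H)*2*H/2 = -H*(-192 + H))
f(h(2, -5)) + E(-197) = 14*(192 - 1*14) + (1 - 7*(-197)) = 14*(192 - 14) + (1 + 1379) = 14*178 + 1380 = 2492 + 1380 = 3872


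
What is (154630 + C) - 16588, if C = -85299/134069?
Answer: 18507067599/134069 ≈ 1.3804e+5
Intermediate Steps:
C = -85299/134069 (C = -85299*1/134069 = -85299/134069 ≈ -0.63623)
(154630 + C) - 16588 = (154630 - 85299/134069) - 16588 = 20731004171/134069 - 16588 = 18507067599/134069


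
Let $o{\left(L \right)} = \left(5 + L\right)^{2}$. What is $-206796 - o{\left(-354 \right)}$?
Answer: $-328597$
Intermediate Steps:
$-206796 - o{\left(-354 \right)} = -206796 - \left(5 - 354\right)^{2} = -206796 - \left(-349\right)^{2} = -206796 - 121801 = -328597$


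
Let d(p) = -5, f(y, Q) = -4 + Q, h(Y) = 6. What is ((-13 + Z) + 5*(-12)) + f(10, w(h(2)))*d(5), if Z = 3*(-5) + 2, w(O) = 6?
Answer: -96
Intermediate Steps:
Z = -13 (Z = -15 + 2 = -13)
((-13 + Z) + 5*(-12)) + f(10, w(h(2)))*d(5) = ((-13 - 13) + 5*(-12)) + (-4 + 6)*(-5) = (-26 - 60) + 2*(-5) = -86 - 10 = -96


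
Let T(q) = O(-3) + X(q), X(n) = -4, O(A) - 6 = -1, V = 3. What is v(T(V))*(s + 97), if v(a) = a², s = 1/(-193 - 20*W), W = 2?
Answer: 22600/233 ≈ 96.996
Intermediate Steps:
O(A) = 5 (O(A) = 6 - 1 = 5)
s = -1/233 (s = 1/(-193 - 20*2) = 1/(-193 - 40) = 1/(-233) = -1/233 ≈ -0.0042918)
T(q) = 1 (T(q) = 5 - 4 = 1)
v(T(V))*(s + 97) = 1²*(-1/233 + 97) = 1*(22600/233) = 22600/233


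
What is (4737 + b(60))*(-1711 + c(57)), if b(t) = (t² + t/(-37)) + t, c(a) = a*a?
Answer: 477747402/37 ≈ 1.2912e+7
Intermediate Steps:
c(a) = a²
b(t) = t² + 36*t/37 (b(t) = (t² - t/37) + t = t² + 36*t/37)
(4737 + b(60))*(-1711 + c(57)) = (4737 + (1/37)*60*(36 + 37*60))*(-1711 + 57²) = (4737 + (1/37)*60*(36 + 2220))*(-1711 + 3249) = (4737 + (1/37)*60*2256)*1538 = (4737 + 135360/37)*1538 = (310629/37)*1538 = 477747402/37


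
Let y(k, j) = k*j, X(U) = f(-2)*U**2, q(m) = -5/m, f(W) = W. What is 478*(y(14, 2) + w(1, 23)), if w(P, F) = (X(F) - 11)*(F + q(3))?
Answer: -32662696/3 ≈ -1.0888e+7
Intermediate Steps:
X(U) = -2*U**2
y(k, j) = j*k
w(P, F) = (-11 - 2*F**2)*(-5/3 + F) (w(P, F) = (-2*F**2 - 11)*(F - 5/3) = (-11 - 2*F**2)*(F - 5*1/3) = (-11 - 2*F**2)*(F - 5/3) = (-11 - 2*F**2)*(-5/3 + F))
478*(y(14, 2) + w(1, 23)) = 478*(2*14 + (55/3 - 11*23 - 2*23**3 + (10/3)*23**2)) = 478*(28 + (55/3 - 253 - 2*12167 + (10/3)*529)) = 478*(28 + (55/3 - 253 - 24334 + 5290/3)) = 478*(28 - 68416/3) = 478*(-68332/3) = -32662696/3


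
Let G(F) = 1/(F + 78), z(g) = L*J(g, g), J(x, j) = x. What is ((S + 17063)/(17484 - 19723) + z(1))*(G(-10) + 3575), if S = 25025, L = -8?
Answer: -3646515000/38063 ≈ -95802.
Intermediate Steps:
z(g) = -8*g
G(F) = 1/(78 + F)
((S + 17063)/(17484 - 19723) + z(1))*(G(-10) + 3575) = ((25025 + 17063)/(17484 - 19723) - 8*1)*(1/(78 - 10) + 3575) = (42088/(-2239) - 8)*(1/68 + 3575) = (42088*(-1/2239) - 8)*(1/68 + 3575) = (-42088/2239 - 8)*(243101/68) = -60000/2239*243101/68 = -3646515000/38063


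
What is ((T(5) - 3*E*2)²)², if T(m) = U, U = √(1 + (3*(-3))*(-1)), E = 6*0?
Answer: 100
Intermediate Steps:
E = 0
U = √10 (U = √(1 - 9*(-1)) = √(1 + 9) = √10 ≈ 3.1623)
T(m) = √10
((T(5) - 3*E*2)²)² = ((√10 - 3*0*2)²)² = ((√10 + 0*2)²)² = ((√10 + 0)²)² = ((√10)²)² = 10² = 100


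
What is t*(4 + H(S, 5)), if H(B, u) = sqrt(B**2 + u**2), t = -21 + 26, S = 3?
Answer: 20 + 5*sqrt(34) ≈ 49.155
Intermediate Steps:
t = 5
t*(4 + H(S, 5)) = 5*(4 + sqrt(3**2 + 5**2)) = 5*(4 + sqrt(9 + 25)) = 5*(4 + sqrt(34)) = 20 + 5*sqrt(34)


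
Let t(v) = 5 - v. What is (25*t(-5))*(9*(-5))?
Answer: -11250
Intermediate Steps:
(25*t(-5))*(9*(-5)) = (25*(5 - 1*(-5)))*(9*(-5)) = (25*(5 + 5))*(-45) = (25*10)*(-45) = 250*(-45) = -11250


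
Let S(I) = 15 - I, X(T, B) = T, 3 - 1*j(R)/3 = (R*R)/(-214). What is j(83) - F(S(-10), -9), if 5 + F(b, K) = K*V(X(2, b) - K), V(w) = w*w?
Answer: 256709/214 ≈ 1199.6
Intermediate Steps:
j(R) = 9 + 3*R**2/214 (j(R) = 9 - 3*R*R/(-214) = 9 - 3*R**2*(-1)/214 = 9 - (-3)*R**2/214 = 9 + 3*R**2/214)
V(w) = w**2
F(b, K) = -5 + K*(2 - K)**2
j(83) - F(S(-10), -9) = (9 + (3/214)*83**2) - (-5 - 9*(-2 - 9)**2) = (9 + (3/214)*6889) - (-5 - 9*(-11)**2) = (9 + 20667/214) - (-5 - 9*121) = 22593/214 - (-5 - 1089) = 22593/214 - 1*(-1094) = 22593/214 + 1094 = 256709/214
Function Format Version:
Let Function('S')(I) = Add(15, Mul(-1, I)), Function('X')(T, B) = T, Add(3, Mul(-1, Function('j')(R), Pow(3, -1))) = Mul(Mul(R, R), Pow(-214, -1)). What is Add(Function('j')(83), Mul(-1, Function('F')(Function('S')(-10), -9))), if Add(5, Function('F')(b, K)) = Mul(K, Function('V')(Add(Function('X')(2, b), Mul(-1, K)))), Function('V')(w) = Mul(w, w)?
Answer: Rational(256709, 214) ≈ 1199.6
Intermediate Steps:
Function('j')(R) = Add(9, Mul(Rational(3, 214), Pow(R, 2))) (Function('j')(R) = Add(9, Mul(-3, Mul(Mul(R, R), Pow(-214, -1)))) = Add(9, Mul(-3, Mul(Pow(R, 2), Rational(-1, 214)))) = Add(9, Mul(-3, Mul(Rational(-1, 214), Pow(R, 2)))) = Add(9, Mul(Rational(3, 214), Pow(R, 2))))
Function('V')(w) = Pow(w, 2)
Function('F')(b, K) = Add(-5, Mul(K, Pow(Add(2, Mul(-1, K)), 2)))
Add(Function('j')(83), Mul(-1, Function('F')(Function('S')(-10), -9))) = Add(Add(9, Mul(Rational(3, 214), Pow(83, 2))), Mul(-1, Add(-5, Mul(-9, Pow(Add(-2, -9), 2))))) = Add(Add(9, Mul(Rational(3, 214), 6889)), Mul(-1, Add(-5, Mul(-9, Pow(-11, 2))))) = Add(Add(9, Rational(20667, 214)), Mul(-1, Add(-5, Mul(-9, 121)))) = Add(Rational(22593, 214), Mul(-1, Add(-5, -1089))) = Add(Rational(22593, 214), Mul(-1, -1094)) = Add(Rational(22593, 214), 1094) = Rational(256709, 214)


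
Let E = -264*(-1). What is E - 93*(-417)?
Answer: 39045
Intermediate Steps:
E = 264
E - 93*(-417) = 264 - 93*(-417) = 264 + 38781 = 39045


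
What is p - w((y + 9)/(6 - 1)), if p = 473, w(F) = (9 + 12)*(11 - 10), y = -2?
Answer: 452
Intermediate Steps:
w(F) = 21 (w(F) = 21*1 = 21)
p - w((y + 9)/(6 - 1)) = 473 - 1*21 = 473 - 21 = 452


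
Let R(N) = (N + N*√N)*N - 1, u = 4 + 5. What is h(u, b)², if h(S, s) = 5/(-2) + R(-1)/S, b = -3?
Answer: 2021/324 - 5*I/9 ≈ 6.2377 - 0.55556*I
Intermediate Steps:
u = 9
R(N) = -1 + N*(N + N^(3/2)) (R(N) = (N + N^(3/2))*N - 1 = N*(N + N^(3/2)) - 1 = -1 + N*(N + N^(3/2)))
h(S, s) = -5/2 + I/S (h(S, s) = 5/(-2) + (-1 + (-1)² + (-1)^(5/2))/S = 5*(-½) + (-1 + 1 + I)/S = -5/2 + I/S)
h(u, b)² = (-5/2 + I/9)²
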